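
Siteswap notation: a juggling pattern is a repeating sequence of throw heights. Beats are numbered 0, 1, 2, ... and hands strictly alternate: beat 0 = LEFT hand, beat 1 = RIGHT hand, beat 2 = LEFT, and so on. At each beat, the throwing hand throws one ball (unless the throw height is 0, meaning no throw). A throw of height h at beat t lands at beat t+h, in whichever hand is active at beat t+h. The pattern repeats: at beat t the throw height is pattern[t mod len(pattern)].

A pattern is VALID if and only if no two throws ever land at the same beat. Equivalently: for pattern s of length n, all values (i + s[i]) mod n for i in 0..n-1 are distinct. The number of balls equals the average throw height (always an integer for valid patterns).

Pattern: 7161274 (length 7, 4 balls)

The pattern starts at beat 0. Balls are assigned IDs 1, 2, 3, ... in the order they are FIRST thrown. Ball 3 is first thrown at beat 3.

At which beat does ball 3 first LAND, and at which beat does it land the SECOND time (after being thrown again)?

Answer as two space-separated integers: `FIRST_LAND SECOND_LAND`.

Beat 0 (L): throw ball1 h=7 -> lands@7:R; in-air after throw: [b1@7:R]
Beat 1 (R): throw ball2 h=1 -> lands@2:L; in-air after throw: [b2@2:L b1@7:R]
Beat 2 (L): throw ball2 h=6 -> lands@8:L; in-air after throw: [b1@7:R b2@8:L]
Beat 3 (R): throw ball3 h=1 -> lands@4:L; in-air after throw: [b3@4:L b1@7:R b2@8:L]
Beat 4 (L): throw ball3 h=2 -> lands@6:L; in-air after throw: [b3@6:L b1@7:R b2@8:L]
Beat 5 (R): throw ball4 h=7 -> lands@12:L; in-air after throw: [b3@6:L b1@7:R b2@8:L b4@12:L]
Beat 6 (L): throw ball3 h=4 -> lands@10:L; in-air after throw: [b1@7:R b2@8:L b3@10:L b4@12:L]
Ball 3: thrown@3 h=1 -> first land @4; rethrown@4 h=2 -> second land @6

Answer: 4 6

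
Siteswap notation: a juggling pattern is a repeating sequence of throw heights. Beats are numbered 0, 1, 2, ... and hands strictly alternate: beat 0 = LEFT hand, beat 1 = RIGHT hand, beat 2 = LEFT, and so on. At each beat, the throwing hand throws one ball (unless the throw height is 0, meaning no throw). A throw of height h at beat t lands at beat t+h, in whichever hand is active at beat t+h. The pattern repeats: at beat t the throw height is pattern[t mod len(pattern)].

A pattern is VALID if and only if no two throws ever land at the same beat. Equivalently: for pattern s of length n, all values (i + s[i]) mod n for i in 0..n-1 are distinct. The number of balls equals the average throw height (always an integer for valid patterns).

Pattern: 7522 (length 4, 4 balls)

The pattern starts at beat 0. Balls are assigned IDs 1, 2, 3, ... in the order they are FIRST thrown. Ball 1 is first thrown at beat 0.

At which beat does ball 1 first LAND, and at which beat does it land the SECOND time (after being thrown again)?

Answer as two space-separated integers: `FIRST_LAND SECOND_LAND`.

Answer: 7 9

Derivation:
Beat 0 (L): throw ball1 h=7 -> lands@7:R; in-air after throw: [b1@7:R]
Beat 1 (R): throw ball2 h=5 -> lands@6:L; in-air after throw: [b2@6:L b1@7:R]
Beat 2 (L): throw ball3 h=2 -> lands@4:L; in-air after throw: [b3@4:L b2@6:L b1@7:R]
Beat 3 (R): throw ball4 h=2 -> lands@5:R; in-air after throw: [b3@4:L b4@5:R b2@6:L b1@7:R]
Beat 4 (L): throw ball3 h=7 -> lands@11:R; in-air after throw: [b4@5:R b2@6:L b1@7:R b3@11:R]
Beat 5 (R): throw ball4 h=5 -> lands@10:L; in-air after throw: [b2@6:L b1@7:R b4@10:L b3@11:R]
Beat 6 (L): throw ball2 h=2 -> lands@8:L; in-air after throw: [b1@7:R b2@8:L b4@10:L b3@11:R]
Beat 7 (R): throw ball1 h=2 -> lands@9:R; in-air after throw: [b2@8:L b1@9:R b4@10:L b3@11:R]
Beat 8 (L): throw ball2 h=7 -> lands@15:R; in-air after throw: [b1@9:R b4@10:L b3@11:R b2@15:R]
Beat 9 (R): throw ball1 h=5 -> lands@14:L; in-air after throw: [b4@10:L b3@11:R b1@14:L b2@15:R]
Ball 1: thrown@0 h=7 -> first land @7; rethrown@7 h=2 -> second land @9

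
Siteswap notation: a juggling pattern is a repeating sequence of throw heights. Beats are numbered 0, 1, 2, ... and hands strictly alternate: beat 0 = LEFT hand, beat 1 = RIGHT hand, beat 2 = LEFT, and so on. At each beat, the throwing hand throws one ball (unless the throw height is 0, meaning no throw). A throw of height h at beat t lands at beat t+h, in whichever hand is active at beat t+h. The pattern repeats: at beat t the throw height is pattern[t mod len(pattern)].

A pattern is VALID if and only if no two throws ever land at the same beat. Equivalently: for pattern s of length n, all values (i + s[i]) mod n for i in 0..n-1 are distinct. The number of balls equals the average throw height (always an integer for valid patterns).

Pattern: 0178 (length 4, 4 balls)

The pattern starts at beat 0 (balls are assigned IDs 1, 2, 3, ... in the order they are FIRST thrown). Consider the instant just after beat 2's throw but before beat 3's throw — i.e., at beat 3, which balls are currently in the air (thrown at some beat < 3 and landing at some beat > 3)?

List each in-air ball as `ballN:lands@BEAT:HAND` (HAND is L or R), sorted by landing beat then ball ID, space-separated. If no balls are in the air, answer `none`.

Beat 1 (R): throw ball1 h=1 -> lands@2:L; in-air after throw: [b1@2:L]
Beat 2 (L): throw ball1 h=7 -> lands@9:R; in-air after throw: [b1@9:R]
Beat 3 (R): throw ball2 h=8 -> lands@11:R; in-air after throw: [b1@9:R b2@11:R]

Answer: ball1:lands@9:R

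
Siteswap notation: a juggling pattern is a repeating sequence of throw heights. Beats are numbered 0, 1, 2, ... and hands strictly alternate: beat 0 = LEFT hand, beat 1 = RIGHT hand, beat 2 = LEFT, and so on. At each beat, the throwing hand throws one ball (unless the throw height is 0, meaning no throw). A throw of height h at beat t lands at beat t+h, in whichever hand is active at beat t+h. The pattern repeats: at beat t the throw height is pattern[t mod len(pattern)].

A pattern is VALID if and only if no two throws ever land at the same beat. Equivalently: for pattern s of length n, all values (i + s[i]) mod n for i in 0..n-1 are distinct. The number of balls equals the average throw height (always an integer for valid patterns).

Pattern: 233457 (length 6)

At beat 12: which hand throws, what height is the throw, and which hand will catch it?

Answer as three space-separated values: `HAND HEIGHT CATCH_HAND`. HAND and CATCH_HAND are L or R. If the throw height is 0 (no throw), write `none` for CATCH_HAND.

Beat 12: 12 mod 2 = 0, so hand = L
Throw height = pattern[12 mod 6] = pattern[0] = 2
Lands at beat 12+2=14, 14 mod 2 = 0, so catch hand = L

Answer: L 2 L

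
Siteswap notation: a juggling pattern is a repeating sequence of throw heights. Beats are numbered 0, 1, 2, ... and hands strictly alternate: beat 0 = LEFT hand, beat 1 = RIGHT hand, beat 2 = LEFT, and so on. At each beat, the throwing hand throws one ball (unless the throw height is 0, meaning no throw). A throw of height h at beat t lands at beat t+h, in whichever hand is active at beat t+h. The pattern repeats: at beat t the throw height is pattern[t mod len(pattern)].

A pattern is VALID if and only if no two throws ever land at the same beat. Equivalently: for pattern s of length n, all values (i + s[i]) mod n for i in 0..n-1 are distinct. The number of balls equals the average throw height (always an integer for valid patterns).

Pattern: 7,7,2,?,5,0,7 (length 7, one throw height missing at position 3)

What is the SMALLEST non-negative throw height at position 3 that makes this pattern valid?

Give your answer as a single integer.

Answer: 0

Derivation:
i=0: (0 + 7) mod 7 = 0
i=1: (1 + 7) mod 7 = 1
i=2: (2 + 2) mod 7 = 4
i=3: s[i]=? (unknown)
i=4: (4 + 5) mod 7 = 2
i=5: (5 + 0) mod 7 = 5
i=6: (6 + 7) mod 7 = 6
Known residues: [0, 1, 2, 4, 5, 6]; need a permutation of 0..6, so missing residue r = 3
Need (3 + s) mod 7 = 3; smallest s = (3 - 3) mod 7 = 0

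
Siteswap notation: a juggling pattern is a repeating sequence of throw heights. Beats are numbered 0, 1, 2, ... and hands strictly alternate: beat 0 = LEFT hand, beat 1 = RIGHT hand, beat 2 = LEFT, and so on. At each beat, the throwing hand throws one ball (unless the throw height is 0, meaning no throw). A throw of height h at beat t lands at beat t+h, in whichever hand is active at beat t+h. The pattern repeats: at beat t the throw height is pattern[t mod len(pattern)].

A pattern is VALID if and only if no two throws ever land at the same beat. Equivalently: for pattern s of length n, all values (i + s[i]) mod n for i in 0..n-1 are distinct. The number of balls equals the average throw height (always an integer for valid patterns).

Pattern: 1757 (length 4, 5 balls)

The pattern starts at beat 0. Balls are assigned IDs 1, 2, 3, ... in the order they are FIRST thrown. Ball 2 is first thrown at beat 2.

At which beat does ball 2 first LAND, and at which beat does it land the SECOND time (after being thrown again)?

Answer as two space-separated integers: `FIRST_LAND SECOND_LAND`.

Answer: 7 14

Derivation:
Beat 0 (L): throw ball1 h=1 -> lands@1:R; in-air after throw: [b1@1:R]
Beat 1 (R): throw ball1 h=7 -> lands@8:L; in-air after throw: [b1@8:L]
Beat 2 (L): throw ball2 h=5 -> lands@7:R; in-air after throw: [b2@7:R b1@8:L]
Beat 3 (R): throw ball3 h=7 -> lands@10:L; in-air after throw: [b2@7:R b1@8:L b3@10:L]
Beat 4 (L): throw ball4 h=1 -> lands@5:R; in-air after throw: [b4@5:R b2@7:R b1@8:L b3@10:L]
Beat 5 (R): throw ball4 h=7 -> lands@12:L; in-air after throw: [b2@7:R b1@8:L b3@10:L b4@12:L]
Beat 6 (L): throw ball5 h=5 -> lands@11:R; in-air after throw: [b2@7:R b1@8:L b3@10:L b5@11:R b4@12:L]
Beat 7 (R): throw ball2 h=7 -> lands@14:L; in-air after throw: [b1@8:L b3@10:L b5@11:R b4@12:L b2@14:L]
Beat 8 (L): throw ball1 h=1 -> lands@9:R; in-air after throw: [b1@9:R b3@10:L b5@11:R b4@12:L b2@14:L]
Beat 9 (R): throw ball1 h=7 -> lands@16:L; in-air after throw: [b3@10:L b5@11:R b4@12:L b2@14:L b1@16:L]
Beat 10 (L): throw ball3 h=5 -> lands@15:R; in-air after throw: [b5@11:R b4@12:L b2@14:L b3@15:R b1@16:L]
Beat 11 (R): throw ball5 h=7 -> lands@18:L; in-air after throw: [b4@12:L b2@14:L b3@15:R b1@16:L b5@18:L]
Beat 12 (L): throw ball4 h=1 -> lands@13:R; in-air after throw: [b4@13:R b2@14:L b3@15:R b1@16:L b5@18:L]
Beat 13 (R): throw ball4 h=7 -> lands@20:L; in-air after throw: [b2@14:L b3@15:R b1@16:L b5@18:L b4@20:L]
Beat 14 (L): throw ball2 h=5 -> lands@19:R; in-air after throw: [b3@15:R b1@16:L b5@18:L b2@19:R b4@20:L]
Ball 2: thrown@2 h=5 -> first land @7; rethrown@7 h=7 -> second land @14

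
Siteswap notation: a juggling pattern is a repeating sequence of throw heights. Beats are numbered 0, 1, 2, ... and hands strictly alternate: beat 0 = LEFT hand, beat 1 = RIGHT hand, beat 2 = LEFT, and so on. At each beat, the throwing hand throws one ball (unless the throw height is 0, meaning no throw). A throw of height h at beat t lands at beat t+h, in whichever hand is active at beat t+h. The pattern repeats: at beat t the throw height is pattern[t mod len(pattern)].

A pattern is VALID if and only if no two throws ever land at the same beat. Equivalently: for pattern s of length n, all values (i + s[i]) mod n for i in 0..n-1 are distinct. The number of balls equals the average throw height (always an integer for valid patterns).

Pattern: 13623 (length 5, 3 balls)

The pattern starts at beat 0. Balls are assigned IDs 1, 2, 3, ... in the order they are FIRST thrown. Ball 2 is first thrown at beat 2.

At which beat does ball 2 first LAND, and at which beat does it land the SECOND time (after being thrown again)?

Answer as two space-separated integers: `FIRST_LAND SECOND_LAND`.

Beat 0 (L): throw ball1 h=1 -> lands@1:R; in-air after throw: [b1@1:R]
Beat 1 (R): throw ball1 h=3 -> lands@4:L; in-air after throw: [b1@4:L]
Beat 2 (L): throw ball2 h=6 -> lands@8:L; in-air after throw: [b1@4:L b2@8:L]
Beat 3 (R): throw ball3 h=2 -> lands@5:R; in-air after throw: [b1@4:L b3@5:R b2@8:L]
Beat 4 (L): throw ball1 h=3 -> lands@7:R; in-air after throw: [b3@5:R b1@7:R b2@8:L]
Beat 5 (R): throw ball3 h=1 -> lands@6:L; in-air after throw: [b3@6:L b1@7:R b2@8:L]
Beat 6 (L): throw ball3 h=3 -> lands@9:R; in-air after throw: [b1@7:R b2@8:L b3@9:R]
Beat 7 (R): throw ball1 h=6 -> lands@13:R; in-air after throw: [b2@8:L b3@9:R b1@13:R]
Beat 8 (L): throw ball2 h=2 -> lands@10:L; in-air after throw: [b3@9:R b2@10:L b1@13:R]
Beat 9 (R): throw ball3 h=3 -> lands@12:L; in-air after throw: [b2@10:L b3@12:L b1@13:R]
Beat 10 (L): throw ball2 h=1 -> lands@11:R; in-air after throw: [b2@11:R b3@12:L b1@13:R]
Ball 2: thrown@2 h=6 -> first land @8; rethrown@8 h=2 -> second land @10

Answer: 8 10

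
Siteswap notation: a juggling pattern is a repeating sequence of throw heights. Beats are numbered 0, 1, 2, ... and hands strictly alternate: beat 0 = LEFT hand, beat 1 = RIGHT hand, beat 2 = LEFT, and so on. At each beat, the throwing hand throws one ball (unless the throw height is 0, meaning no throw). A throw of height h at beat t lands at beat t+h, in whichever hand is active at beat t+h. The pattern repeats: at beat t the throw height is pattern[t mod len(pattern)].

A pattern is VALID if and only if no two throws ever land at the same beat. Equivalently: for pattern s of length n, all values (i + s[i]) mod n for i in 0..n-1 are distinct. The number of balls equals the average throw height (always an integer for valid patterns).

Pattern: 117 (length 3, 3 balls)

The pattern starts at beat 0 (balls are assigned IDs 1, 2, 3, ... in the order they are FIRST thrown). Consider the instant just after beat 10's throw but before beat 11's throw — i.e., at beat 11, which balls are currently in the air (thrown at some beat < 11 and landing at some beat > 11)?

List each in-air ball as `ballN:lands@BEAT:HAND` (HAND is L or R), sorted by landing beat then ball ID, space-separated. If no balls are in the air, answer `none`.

Beat 0 (L): throw ball1 h=1 -> lands@1:R; in-air after throw: [b1@1:R]
Beat 1 (R): throw ball1 h=1 -> lands@2:L; in-air after throw: [b1@2:L]
Beat 2 (L): throw ball1 h=7 -> lands@9:R; in-air after throw: [b1@9:R]
Beat 3 (R): throw ball2 h=1 -> lands@4:L; in-air after throw: [b2@4:L b1@9:R]
Beat 4 (L): throw ball2 h=1 -> lands@5:R; in-air after throw: [b2@5:R b1@9:R]
Beat 5 (R): throw ball2 h=7 -> lands@12:L; in-air after throw: [b1@9:R b2@12:L]
Beat 6 (L): throw ball3 h=1 -> lands@7:R; in-air after throw: [b3@7:R b1@9:R b2@12:L]
Beat 7 (R): throw ball3 h=1 -> lands@8:L; in-air after throw: [b3@8:L b1@9:R b2@12:L]
Beat 8 (L): throw ball3 h=7 -> lands@15:R; in-air after throw: [b1@9:R b2@12:L b3@15:R]
Beat 9 (R): throw ball1 h=1 -> lands@10:L; in-air after throw: [b1@10:L b2@12:L b3@15:R]
Beat 10 (L): throw ball1 h=1 -> lands@11:R; in-air after throw: [b1@11:R b2@12:L b3@15:R]
Beat 11 (R): throw ball1 h=7 -> lands@18:L; in-air after throw: [b2@12:L b3@15:R b1@18:L]

Answer: ball2:lands@12:L ball3:lands@15:R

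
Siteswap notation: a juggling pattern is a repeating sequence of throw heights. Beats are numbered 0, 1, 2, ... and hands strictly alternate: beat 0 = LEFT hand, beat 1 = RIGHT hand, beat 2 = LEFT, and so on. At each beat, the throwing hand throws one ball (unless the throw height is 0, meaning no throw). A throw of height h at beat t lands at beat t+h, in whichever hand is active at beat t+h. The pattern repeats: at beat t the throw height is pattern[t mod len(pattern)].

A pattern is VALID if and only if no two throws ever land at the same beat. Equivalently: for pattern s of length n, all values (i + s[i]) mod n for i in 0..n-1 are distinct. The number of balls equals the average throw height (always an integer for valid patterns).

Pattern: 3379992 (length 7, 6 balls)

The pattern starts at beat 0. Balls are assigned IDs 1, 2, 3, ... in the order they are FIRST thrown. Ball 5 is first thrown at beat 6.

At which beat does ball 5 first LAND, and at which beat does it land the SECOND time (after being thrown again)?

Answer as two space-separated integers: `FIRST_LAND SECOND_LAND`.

Answer: 8 11

Derivation:
Beat 0 (L): throw ball1 h=3 -> lands@3:R; in-air after throw: [b1@3:R]
Beat 1 (R): throw ball2 h=3 -> lands@4:L; in-air after throw: [b1@3:R b2@4:L]
Beat 2 (L): throw ball3 h=7 -> lands@9:R; in-air after throw: [b1@3:R b2@4:L b3@9:R]
Beat 3 (R): throw ball1 h=9 -> lands@12:L; in-air after throw: [b2@4:L b3@9:R b1@12:L]
Beat 4 (L): throw ball2 h=9 -> lands@13:R; in-air after throw: [b3@9:R b1@12:L b2@13:R]
Beat 5 (R): throw ball4 h=9 -> lands@14:L; in-air after throw: [b3@9:R b1@12:L b2@13:R b4@14:L]
Beat 6 (L): throw ball5 h=2 -> lands@8:L; in-air after throw: [b5@8:L b3@9:R b1@12:L b2@13:R b4@14:L]
Beat 7 (R): throw ball6 h=3 -> lands@10:L; in-air after throw: [b5@8:L b3@9:R b6@10:L b1@12:L b2@13:R b4@14:L]
Beat 8 (L): throw ball5 h=3 -> lands@11:R; in-air after throw: [b3@9:R b6@10:L b5@11:R b1@12:L b2@13:R b4@14:L]
Beat 9 (R): throw ball3 h=7 -> lands@16:L; in-air after throw: [b6@10:L b5@11:R b1@12:L b2@13:R b4@14:L b3@16:L]
Beat 10 (L): throw ball6 h=9 -> lands@19:R; in-air after throw: [b5@11:R b1@12:L b2@13:R b4@14:L b3@16:L b6@19:R]
Beat 11 (R): throw ball5 h=9 -> lands@20:L; in-air after throw: [b1@12:L b2@13:R b4@14:L b3@16:L b6@19:R b5@20:L]
Ball 5: thrown@6 h=2 -> first land @8; rethrown@8 h=3 -> second land @11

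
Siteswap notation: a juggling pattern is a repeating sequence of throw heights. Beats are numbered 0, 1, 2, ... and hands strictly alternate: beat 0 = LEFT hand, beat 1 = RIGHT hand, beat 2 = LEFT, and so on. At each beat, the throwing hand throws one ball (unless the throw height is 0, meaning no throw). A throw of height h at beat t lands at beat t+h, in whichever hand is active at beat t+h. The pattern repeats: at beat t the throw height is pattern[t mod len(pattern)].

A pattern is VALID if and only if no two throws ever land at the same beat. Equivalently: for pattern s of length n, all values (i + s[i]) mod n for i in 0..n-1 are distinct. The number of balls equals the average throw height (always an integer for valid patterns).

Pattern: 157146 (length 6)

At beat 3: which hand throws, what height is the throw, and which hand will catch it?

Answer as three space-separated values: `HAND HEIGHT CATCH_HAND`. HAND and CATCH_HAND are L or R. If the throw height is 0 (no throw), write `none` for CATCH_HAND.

Answer: R 1 L

Derivation:
Beat 3: 3 mod 2 = 1, so hand = R
Throw height = pattern[3 mod 6] = pattern[3] = 1
Lands at beat 3+1=4, 4 mod 2 = 0, so catch hand = L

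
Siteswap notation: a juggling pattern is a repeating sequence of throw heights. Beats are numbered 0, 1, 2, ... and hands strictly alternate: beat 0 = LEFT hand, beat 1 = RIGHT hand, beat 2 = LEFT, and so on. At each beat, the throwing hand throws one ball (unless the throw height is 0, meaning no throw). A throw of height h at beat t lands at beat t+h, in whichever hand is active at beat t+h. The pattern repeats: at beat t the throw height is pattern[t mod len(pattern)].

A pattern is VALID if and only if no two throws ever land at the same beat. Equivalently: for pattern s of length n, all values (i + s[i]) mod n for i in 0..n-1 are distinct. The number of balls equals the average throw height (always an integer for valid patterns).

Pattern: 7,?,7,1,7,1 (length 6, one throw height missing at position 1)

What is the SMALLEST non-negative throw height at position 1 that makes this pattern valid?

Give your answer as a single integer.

i=0: (0 + 7) mod 6 = 1
i=1: s[i]=? (unknown)
i=2: (2 + 7) mod 6 = 3
i=3: (3 + 1) mod 6 = 4
i=4: (4 + 7) mod 6 = 5
i=5: (5 + 1) mod 6 = 0
Known residues: [0, 1, 3, 4, 5]; need a permutation of 0..5, so missing residue r = 2
Need (1 + s) mod 6 = 2; smallest s = (2 - 1) mod 6 = 1

Answer: 1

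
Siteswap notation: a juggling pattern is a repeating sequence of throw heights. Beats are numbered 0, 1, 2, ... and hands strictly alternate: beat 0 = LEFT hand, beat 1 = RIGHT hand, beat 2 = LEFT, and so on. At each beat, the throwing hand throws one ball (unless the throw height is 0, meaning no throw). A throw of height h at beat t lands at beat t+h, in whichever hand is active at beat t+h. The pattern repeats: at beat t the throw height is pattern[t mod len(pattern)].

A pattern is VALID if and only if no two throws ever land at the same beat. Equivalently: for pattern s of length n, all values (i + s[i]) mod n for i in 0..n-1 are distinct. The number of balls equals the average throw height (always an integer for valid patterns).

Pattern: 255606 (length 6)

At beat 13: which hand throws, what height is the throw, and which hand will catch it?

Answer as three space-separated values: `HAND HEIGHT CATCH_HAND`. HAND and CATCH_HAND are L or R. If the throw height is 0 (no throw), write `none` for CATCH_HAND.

Answer: R 5 L

Derivation:
Beat 13: 13 mod 2 = 1, so hand = R
Throw height = pattern[13 mod 6] = pattern[1] = 5
Lands at beat 13+5=18, 18 mod 2 = 0, so catch hand = L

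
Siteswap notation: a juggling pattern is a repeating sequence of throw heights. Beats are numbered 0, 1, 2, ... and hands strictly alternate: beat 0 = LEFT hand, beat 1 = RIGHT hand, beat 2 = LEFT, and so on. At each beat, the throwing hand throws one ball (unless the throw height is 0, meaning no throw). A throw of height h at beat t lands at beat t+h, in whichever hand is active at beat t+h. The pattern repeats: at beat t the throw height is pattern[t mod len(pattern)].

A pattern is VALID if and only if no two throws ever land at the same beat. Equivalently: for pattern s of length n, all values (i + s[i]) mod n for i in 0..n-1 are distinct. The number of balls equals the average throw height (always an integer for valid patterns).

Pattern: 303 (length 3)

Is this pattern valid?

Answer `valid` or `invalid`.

Answer: valid

Derivation:
i=0: (i + s[i]) mod n = (0 + 3) mod 3 = 0
i=1: (i + s[i]) mod n = (1 + 0) mod 3 = 1
i=2: (i + s[i]) mod n = (2 + 3) mod 3 = 2
Residues: [0, 1, 2], distinct: True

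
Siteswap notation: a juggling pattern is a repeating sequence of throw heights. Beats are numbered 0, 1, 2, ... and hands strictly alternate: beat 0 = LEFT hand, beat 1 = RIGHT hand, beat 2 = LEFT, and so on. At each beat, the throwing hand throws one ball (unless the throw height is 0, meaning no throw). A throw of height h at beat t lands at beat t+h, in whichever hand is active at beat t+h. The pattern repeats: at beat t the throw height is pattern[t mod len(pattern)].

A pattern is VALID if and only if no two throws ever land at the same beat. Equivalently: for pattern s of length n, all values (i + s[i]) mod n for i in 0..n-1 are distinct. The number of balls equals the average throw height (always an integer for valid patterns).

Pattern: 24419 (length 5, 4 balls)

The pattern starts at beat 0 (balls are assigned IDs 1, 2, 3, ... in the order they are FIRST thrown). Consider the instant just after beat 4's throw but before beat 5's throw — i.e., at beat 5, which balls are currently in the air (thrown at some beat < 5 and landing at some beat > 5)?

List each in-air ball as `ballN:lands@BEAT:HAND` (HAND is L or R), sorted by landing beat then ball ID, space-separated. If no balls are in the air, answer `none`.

Answer: ball1:lands@6:L ball3:lands@13:R

Derivation:
Beat 0 (L): throw ball1 h=2 -> lands@2:L; in-air after throw: [b1@2:L]
Beat 1 (R): throw ball2 h=4 -> lands@5:R; in-air after throw: [b1@2:L b2@5:R]
Beat 2 (L): throw ball1 h=4 -> lands@6:L; in-air after throw: [b2@5:R b1@6:L]
Beat 3 (R): throw ball3 h=1 -> lands@4:L; in-air after throw: [b3@4:L b2@5:R b1@6:L]
Beat 4 (L): throw ball3 h=9 -> lands@13:R; in-air after throw: [b2@5:R b1@6:L b3@13:R]
Beat 5 (R): throw ball2 h=2 -> lands@7:R; in-air after throw: [b1@6:L b2@7:R b3@13:R]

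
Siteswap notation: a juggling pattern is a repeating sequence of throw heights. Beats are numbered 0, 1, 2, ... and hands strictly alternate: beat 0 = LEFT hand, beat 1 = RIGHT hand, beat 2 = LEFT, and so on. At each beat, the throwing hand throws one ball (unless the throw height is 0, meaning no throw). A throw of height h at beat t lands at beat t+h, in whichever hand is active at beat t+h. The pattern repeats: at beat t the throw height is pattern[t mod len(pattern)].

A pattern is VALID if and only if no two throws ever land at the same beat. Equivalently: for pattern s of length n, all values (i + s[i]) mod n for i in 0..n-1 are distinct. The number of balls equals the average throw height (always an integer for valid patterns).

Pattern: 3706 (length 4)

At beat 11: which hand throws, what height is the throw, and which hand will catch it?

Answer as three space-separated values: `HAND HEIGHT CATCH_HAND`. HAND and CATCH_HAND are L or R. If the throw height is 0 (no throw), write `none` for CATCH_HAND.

Answer: R 6 R

Derivation:
Beat 11: 11 mod 2 = 1, so hand = R
Throw height = pattern[11 mod 4] = pattern[3] = 6
Lands at beat 11+6=17, 17 mod 2 = 1, so catch hand = R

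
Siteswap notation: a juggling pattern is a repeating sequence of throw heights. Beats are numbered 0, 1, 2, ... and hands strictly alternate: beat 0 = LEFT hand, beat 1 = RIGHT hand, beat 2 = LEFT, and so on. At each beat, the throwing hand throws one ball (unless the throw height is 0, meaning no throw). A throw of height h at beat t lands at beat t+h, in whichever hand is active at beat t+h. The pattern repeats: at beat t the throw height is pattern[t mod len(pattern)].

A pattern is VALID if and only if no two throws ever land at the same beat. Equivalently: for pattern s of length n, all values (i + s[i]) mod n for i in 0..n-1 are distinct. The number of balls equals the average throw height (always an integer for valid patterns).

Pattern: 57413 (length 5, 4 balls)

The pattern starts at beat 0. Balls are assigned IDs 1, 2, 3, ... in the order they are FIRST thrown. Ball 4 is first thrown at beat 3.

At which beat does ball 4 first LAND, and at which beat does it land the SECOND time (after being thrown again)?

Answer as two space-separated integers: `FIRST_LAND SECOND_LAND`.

Answer: 4 7

Derivation:
Beat 0 (L): throw ball1 h=5 -> lands@5:R; in-air after throw: [b1@5:R]
Beat 1 (R): throw ball2 h=7 -> lands@8:L; in-air after throw: [b1@5:R b2@8:L]
Beat 2 (L): throw ball3 h=4 -> lands@6:L; in-air after throw: [b1@5:R b3@6:L b2@8:L]
Beat 3 (R): throw ball4 h=1 -> lands@4:L; in-air after throw: [b4@4:L b1@5:R b3@6:L b2@8:L]
Beat 4 (L): throw ball4 h=3 -> lands@7:R; in-air after throw: [b1@5:R b3@6:L b4@7:R b2@8:L]
Beat 5 (R): throw ball1 h=5 -> lands@10:L; in-air after throw: [b3@6:L b4@7:R b2@8:L b1@10:L]
Beat 6 (L): throw ball3 h=7 -> lands@13:R; in-air after throw: [b4@7:R b2@8:L b1@10:L b3@13:R]
Beat 7 (R): throw ball4 h=4 -> lands@11:R; in-air after throw: [b2@8:L b1@10:L b4@11:R b3@13:R]
Ball 4: thrown@3 h=1 -> first land @4; rethrown@4 h=3 -> second land @7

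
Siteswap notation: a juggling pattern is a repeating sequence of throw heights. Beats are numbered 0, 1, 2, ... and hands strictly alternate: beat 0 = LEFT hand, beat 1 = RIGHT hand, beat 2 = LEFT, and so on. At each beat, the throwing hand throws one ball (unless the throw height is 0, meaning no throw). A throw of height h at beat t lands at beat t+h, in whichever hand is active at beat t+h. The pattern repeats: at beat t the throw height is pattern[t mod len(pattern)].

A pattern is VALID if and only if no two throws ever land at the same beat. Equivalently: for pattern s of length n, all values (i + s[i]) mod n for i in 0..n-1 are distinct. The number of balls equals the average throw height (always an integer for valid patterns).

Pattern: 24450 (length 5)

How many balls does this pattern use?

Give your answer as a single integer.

Answer: 3

Derivation:
Pattern = [2, 4, 4, 5, 0], length n = 5
  position 0: throw height = 2, running sum = 2
  position 1: throw height = 4, running sum = 6
  position 2: throw height = 4, running sum = 10
  position 3: throw height = 5, running sum = 15
  position 4: throw height = 0, running sum = 15
Total sum = 15; balls = sum / n = 15 / 5 = 3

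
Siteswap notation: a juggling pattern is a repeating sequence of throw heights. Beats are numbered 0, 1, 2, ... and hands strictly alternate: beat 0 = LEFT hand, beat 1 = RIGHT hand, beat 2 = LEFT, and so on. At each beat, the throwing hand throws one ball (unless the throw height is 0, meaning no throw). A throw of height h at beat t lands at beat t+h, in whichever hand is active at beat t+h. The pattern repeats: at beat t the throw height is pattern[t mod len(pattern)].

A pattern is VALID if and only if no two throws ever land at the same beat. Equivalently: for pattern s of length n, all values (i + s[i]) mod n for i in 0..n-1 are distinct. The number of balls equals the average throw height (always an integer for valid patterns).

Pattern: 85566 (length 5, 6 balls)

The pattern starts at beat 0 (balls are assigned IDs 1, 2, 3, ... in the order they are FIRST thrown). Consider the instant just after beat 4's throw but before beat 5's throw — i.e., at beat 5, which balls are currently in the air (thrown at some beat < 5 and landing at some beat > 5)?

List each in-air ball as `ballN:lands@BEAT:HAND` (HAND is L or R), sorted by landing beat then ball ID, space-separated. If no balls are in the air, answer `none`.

Answer: ball2:lands@6:L ball3:lands@7:R ball1:lands@8:L ball4:lands@9:R ball5:lands@10:L

Derivation:
Beat 0 (L): throw ball1 h=8 -> lands@8:L; in-air after throw: [b1@8:L]
Beat 1 (R): throw ball2 h=5 -> lands@6:L; in-air after throw: [b2@6:L b1@8:L]
Beat 2 (L): throw ball3 h=5 -> lands@7:R; in-air after throw: [b2@6:L b3@7:R b1@8:L]
Beat 3 (R): throw ball4 h=6 -> lands@9:R; in-air after throw: [b2@6:L b3@7:R b1@8:L b4@9:R]
Beat 4 (L): throw ball5 h=6 -> lands@10:L; in-air after throw: [b2@6:L b3@7:R b1@8:L b4@9:R b5@10:L]
Beat 5 (R): throw ball6 h=8 -> lands@13:R; in-air after throw: [b2@6:L b3@7:R b1@8:L b4@9:R b5@10:L b6@13:R]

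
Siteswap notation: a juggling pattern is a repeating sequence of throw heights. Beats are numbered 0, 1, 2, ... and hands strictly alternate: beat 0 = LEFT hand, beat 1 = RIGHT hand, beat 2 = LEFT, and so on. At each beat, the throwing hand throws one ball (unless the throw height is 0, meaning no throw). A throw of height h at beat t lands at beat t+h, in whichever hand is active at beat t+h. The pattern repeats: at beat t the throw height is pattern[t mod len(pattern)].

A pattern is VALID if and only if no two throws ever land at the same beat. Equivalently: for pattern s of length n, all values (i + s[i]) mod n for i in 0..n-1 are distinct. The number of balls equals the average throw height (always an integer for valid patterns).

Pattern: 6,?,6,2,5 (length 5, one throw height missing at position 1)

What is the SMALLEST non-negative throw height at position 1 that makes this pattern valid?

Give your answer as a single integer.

i=0: (0 + 6) mod 5 = 1
i=1: s[i]=? (unknown)
i=2: (2 + 6) mod 5 = 3
i=3: (3 + 2) mod 5 = 0
i=4: (4 + 5) mod 5 = 4
Known residues: [0, 1, 3, 4]; need a permutation of 0..4, so missing residue r = 2
Need (1 + s) mod 5 = 2; smallest s = (2 - 1) mod 5 = 1

Answer: 1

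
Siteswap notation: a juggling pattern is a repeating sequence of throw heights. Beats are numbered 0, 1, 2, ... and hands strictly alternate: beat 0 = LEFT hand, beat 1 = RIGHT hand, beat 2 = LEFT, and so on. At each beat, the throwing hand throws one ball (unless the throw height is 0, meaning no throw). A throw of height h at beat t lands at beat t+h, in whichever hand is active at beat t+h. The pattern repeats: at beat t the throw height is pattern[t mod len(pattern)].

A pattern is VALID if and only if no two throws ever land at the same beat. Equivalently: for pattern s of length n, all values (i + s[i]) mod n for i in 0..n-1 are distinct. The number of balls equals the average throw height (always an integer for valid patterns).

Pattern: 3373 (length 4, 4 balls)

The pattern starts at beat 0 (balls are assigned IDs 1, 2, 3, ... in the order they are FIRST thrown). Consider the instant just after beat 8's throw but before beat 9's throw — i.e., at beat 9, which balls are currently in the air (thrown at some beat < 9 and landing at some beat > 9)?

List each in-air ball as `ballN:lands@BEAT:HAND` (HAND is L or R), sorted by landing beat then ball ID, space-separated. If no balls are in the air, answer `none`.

Answer: ball2:lands@10:L ball4:lands@11:R ball1:lands@13:R

Derivation:
Beat 0 (L): throw ball1 h=3 -> lands@3:R; in-air after throw: [b1@3:R]
Beat 1 (R): throw ball2 h=3 -> lands@4:L; in-air after throw: [b1@3:R b2@4:L]
Beat 2 (L): throw ball3 h=7 -> lands@9:R; in-air after throw: [b1@3:R b2@4:L b3@9:R]
Beat 3 (R): throw ball1 h=3 -> lands@6:L; in-air after throw: [b2@4:L b1@6:L b3@9:R]
Beat 4 (L): throw ball2 h=3 -> lands@7:R; in-air after throw: [b1@6:L b2@7:R b3@9:R]
Beat 5 (R): throw ball4 h=3 -> lands@8:L; in-air after throw: [b1@6:L b2@7:R b4@8:L b3@9:R]
Beat 6 (L): throw ball1 h=7 -> lands@13:R; in-air after throw: [b2@7:R b4@8:L b3@9:R b1@13:R]
Beat 7 (R): throw ball2 h=3 -> lands@10:L; in-air after throw: [b4@8:L b3@9:R b2@10:L b1@13:R]
Beat 8 (L): throw ball4 h=3 -> lands@11:R; in-air after throw: [b3@9:R b2@10:L b4@11:R b1@13:R]
Beat 9 (R): throw ball3 h=3 -> lands@12:L; in-air after throw: [b2@10:L b4@11:R b3@12:L b1@13:R]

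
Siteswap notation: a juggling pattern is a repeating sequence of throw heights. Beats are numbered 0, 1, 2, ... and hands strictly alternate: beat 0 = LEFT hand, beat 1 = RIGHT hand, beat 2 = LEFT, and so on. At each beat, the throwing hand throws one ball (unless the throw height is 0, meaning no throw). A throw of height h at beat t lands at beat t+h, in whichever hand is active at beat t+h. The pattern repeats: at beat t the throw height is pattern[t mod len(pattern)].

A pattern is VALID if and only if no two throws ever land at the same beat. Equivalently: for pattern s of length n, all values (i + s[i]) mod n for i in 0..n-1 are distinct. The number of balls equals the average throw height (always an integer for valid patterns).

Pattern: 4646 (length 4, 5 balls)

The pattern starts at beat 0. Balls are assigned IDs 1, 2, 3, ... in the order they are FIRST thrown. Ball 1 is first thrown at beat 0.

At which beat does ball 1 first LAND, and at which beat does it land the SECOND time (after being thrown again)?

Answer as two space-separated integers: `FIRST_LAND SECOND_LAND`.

Beat 0 (L): throw ball1 h=4 -> lands@4:L; in-air after throw: [b1@4:L]
Beat 1 (R): throw ball2 h=6 -> lands@7:R; in-air after throw: [b1@4:L b2@7:R]
Beat 2 (L): throw ball3 h=4 -> lands@6:L; in-air after throw: [b1@4:L b3@6:L b2@7:R]
Beat 3 (R): throw ball4 h=6 -> lands@9:R; in-air after throw: [b1@4:L b3@6:L b2@7:R b4@9:R]
Beat 4 (L): throw ball1 h=4 -> lands@8:L; in-air after throw: [b3@6:L b2@7:R b1@8:L b4@9:R]
Beat 5 (R): throw ball5 h=6 -> lands@11:R; in-air after throw: [b3@6:L b2@7:R b1@8:L b4@9:R b5@11:R]
Beat 6 (L): throw ball3 h=4 -> lands@10:L; in-air after throw: [b2@7:R b1@8:L b4@9:R b3@10:L b5@11:R]
Beat 7 (R): throw ball2 h=6 -> lands@13:R; in-air after throw: [b1@8:L b4@9:R b3@10:L b5@11:R b2@13:R]
Beat 8 (L): throw ball1 h=4 -> lands@12:L; in-air after throw: [b4@9:R b3@10:L b5@11:R b1@12:L b2@13:R]
Ball 1: thrown@0 h=4 -> first land @4; rethrown@4 h=4 -> second land @8

Answer: 4 8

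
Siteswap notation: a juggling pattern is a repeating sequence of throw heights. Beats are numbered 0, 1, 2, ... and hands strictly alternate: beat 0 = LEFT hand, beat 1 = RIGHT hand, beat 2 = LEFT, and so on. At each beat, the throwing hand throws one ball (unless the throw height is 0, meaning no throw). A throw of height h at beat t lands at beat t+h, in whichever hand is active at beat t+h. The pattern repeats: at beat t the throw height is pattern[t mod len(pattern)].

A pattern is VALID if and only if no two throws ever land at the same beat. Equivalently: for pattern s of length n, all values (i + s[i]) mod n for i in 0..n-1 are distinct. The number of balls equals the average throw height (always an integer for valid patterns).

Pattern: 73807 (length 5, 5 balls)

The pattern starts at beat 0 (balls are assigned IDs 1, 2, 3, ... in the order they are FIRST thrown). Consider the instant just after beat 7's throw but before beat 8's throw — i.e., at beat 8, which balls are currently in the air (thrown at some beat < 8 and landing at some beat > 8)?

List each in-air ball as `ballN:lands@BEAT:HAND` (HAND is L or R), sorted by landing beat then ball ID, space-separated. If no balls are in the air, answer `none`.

Beat 0 (L): throw ball1 h=7 -> lands@7:R; in-air after throw: [b1@7:R]
Beat 1 (R): throw ball2 h=3 -> lands@4:L; in-air after throw: [b2@4:L b1@7:R]
Beat 2 (L): throw ball3 h=8 -> lands@10:L; in-air after throw: [b2@4:L b1@7:R b3@10:L]
Beat 4 (L): throw ball2 h=7 -> lands@11:R; in-air after throw: [b1@7:R b3@10:L b2@11:R]
Beat 5 (R): throw ball4 h=7 -> lands@12:L; in-air after throw: [b1@7:R b3@10:L b2@11:R b4@12:L]
Beat 6 (L): throw ball5 h=3 -> lands@9:R; in-air after throw: [b1@7:R b5@9:R b3@10:L b2@11:R b4@12:L]
Beat 7 (R): throw ball1 h=8 -> lands@15:R; in-air after throw: [b5@9:R b3@10:L b2@11:R b4@12:L b1@15:R]

Answer: ball5:lands@9:R ball3:lands@10:L ball2:lands@11:R ball4:lands@12:L ball1:lands@15:R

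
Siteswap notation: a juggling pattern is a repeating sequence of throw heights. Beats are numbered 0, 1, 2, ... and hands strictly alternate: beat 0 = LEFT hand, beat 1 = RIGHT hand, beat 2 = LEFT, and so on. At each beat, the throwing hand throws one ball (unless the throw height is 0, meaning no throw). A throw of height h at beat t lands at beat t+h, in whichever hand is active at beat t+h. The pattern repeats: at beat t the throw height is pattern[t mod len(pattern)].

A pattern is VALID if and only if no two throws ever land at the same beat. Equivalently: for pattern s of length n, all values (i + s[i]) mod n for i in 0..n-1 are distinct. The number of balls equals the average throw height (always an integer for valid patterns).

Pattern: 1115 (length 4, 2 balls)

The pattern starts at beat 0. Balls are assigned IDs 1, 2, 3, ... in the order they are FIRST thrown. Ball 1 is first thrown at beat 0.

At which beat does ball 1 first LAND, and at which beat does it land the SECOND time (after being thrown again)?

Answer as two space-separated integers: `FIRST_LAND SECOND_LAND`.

Answer: 1 2

Derivation:
Beat 0 (L): throw ball1 h=1 -> lands@1:R; in-air after throw: [b1@1:R]
Beat 1 (R): throw ball1 h=1 -> lands@2:L; in-air after throw: [b1@2:L]
Beat 2 (L): throw ball1 h=1 -> lands@3:R; in-air after throw: [b1@3:R]
Ball 1: thrown@0 h=1 -> first land @1; rethrown@1 h=1 -> second land @2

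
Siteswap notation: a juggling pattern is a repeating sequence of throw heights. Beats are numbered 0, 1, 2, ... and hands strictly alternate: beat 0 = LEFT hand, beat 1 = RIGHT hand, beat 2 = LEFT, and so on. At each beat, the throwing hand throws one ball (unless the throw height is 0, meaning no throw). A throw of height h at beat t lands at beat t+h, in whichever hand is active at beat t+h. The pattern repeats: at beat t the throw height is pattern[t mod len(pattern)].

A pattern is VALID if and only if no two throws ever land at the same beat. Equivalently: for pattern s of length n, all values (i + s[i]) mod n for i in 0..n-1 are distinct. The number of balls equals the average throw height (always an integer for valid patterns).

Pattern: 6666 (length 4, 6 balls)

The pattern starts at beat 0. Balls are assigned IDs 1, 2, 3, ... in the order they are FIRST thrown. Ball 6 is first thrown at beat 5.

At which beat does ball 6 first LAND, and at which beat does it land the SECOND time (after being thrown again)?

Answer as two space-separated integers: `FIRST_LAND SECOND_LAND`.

Answer: 11 17

Derivation:
Beat 0 (L): throw ball1 h=6 -> lands@6:L; in-air after throw: [b1@6:L]
Beat 1 (R): throw ball2 h=6 -> lands@7:R; in-air after throw: [b1@6:L b2@7:R]
Beat 2 (L): throw ball3 h=6 -> lands@8:L; in-air after throw: [b1@6:L b2@7:R b3@8:L]
Beat 3 (R): throw ball4 h=6 -> lands@9:R; in-air after throw: [b1@6:L b2@7:R b3@8:L b4@9:R]
Beat 4 (L): throw ball5 h=6 -> lands@10:L; in-air after throw: [b1@6:L b2@7:R b3@8:L b4@9:R b5@10:L]
Beat 5 (R): throw ball6 h=6 -> lands@11:R; in-air after throw: [b1@6:L b2@7:R b3@8:L b4@9:R b5@10:L b6@11:R]
Beat 6 (L): throw ball1 h=6 -> lands@12:L; in-air after throw: [b2@7:R b3@8:L b4@9:R b5@10:L b6@11:R b1@12:L]
Beat 7 (R): throw ball2 h=6 -> lands@13:R; in-air after throw: [b3@8:L b4@9:R b5@10:L b6@11:R b1@12:L b2@13:R]
Beat 8 (L): throw ball3 h=6 -> lands@14:L; in-air after throw: [b4@9:R b5@10:L b6@11:R b1@12:L b2@13:R b3@14:L]
Beat 9 (R): throw ball4 h=6 -> lands@15:R; in-air after throw: [b5@10:L b6@11:R b1@12:L b2@13:R b3@14:L b4@15:R]
Beat 10 (L): throw ball5 h=6 -> lands@16:L; in-air after throw: [b6@11:R b1@12:L b2@13:R b3@14:L b4@15:R b5@16:L]
Beat 11 (R): throw ball6 h=6 -> lands@17:R; in-air after throw: [b1@12:L b2@13:R b3@14:L b4@15:R b5@16:L b6@17:R]
Ball 6: thrown@5 h=6 -> first land @11; rethrown@11 h=6 -> second land @17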